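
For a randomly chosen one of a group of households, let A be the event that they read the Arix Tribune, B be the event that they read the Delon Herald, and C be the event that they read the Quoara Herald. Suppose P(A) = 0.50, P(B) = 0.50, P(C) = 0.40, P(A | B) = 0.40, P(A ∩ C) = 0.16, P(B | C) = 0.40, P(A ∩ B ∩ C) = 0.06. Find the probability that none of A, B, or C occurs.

P(A ∩ B) = P(B)·P(A|B) = 0.50 × 0.40 = 0.20
P(B ∩ C) = P(C)·P(B|C) = 0.40 × 0.40 = 0.16
P(A ∪ B ∪ C) = 0.50 + 0.50 + 0.40 − 0.20 − 0.16 − 0.16 + 0.06 = 0.94
P(none) = 1 − 0.94 = 0.06

0.06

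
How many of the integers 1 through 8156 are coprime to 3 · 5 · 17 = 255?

4094

Inclusion–exclusion gives
⌊8156/3⌋ + ⌊8156/5⌋ + ⌊8156/17⌋ − ⌊8156/15⌋ − ⌊8156/51⌋ − ⌊8156/85⌋ + ⌊8156/255⌋ = 2718 + 1631 + 479 − 543 − 159 − 95 + 31 = 4062
8156 − 4062 = 4094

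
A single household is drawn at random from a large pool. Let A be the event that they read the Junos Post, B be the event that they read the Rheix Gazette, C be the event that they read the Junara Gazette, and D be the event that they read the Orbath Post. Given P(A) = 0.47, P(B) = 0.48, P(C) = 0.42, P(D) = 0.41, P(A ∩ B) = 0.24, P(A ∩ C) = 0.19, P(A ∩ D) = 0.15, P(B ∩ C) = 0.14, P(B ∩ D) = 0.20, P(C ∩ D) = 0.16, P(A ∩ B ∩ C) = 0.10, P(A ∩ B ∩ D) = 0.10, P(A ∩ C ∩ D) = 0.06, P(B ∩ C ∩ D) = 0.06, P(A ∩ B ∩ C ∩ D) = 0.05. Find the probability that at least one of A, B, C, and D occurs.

0.97

P(A ∪ B ∪ C ∪ D) = 0.47 + 0.48 + 0.42 + 0.41 − 0.24 − 0.19 − 0.15 − 0.14 − 0.20 − 0.16 + 0.10 + 0.10 + 0.06 + 0.06 − 0.05 = 0.97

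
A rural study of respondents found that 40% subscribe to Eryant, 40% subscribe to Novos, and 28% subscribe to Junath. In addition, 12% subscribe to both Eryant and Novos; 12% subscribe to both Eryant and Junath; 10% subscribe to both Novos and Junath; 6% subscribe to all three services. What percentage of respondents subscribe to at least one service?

Using inclusion–exclusion:
P(≥1) = 40 + 40 + 28 − 12 − 12 − 10 + 6 = 80%

80%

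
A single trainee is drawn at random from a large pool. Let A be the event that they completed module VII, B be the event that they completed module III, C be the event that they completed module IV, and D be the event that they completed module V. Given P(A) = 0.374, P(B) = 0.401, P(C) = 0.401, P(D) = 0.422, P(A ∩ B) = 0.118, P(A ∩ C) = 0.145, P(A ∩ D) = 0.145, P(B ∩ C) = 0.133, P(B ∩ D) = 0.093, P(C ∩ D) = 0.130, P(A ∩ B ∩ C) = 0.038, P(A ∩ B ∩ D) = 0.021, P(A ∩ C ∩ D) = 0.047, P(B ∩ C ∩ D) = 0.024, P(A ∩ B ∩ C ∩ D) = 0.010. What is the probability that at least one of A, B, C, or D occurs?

0.954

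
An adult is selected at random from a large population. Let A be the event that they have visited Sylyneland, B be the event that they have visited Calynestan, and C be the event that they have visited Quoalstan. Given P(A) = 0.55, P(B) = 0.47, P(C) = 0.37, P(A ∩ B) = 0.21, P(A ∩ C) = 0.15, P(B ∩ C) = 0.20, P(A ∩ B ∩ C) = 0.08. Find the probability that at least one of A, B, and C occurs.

P(A ∪ B ∪ C) = 0.55 + 0.47 + 0.37 − 0.21 − 0.15 − 0.20 + 0.08 = 0.91

0.91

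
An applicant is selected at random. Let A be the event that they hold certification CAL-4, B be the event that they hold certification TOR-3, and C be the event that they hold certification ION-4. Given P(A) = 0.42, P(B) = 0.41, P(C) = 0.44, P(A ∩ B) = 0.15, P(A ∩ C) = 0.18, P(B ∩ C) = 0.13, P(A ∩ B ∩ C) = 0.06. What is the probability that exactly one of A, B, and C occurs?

P(exactly one) = 0.42 + 0.41 + 0.44 − 2·0.15 − 2·0.18 − 2·0.13 + 3·0.06 = 0.53

0.53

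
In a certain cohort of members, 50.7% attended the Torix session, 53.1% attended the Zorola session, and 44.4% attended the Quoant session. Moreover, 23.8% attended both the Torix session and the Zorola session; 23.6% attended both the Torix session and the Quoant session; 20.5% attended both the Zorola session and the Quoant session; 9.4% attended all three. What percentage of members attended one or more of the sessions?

89.7%

P(at least one) = 50.7 + 53.1 + 44.4 − 23.8 − 23.6 − 20.5 + 9.4 = 89.7%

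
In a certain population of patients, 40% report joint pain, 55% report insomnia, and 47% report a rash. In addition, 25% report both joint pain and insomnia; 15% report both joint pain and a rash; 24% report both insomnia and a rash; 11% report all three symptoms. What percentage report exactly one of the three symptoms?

47%

By inclusion–exclusion (exactly-one form):
P(exactly one) = 40 + 55 + 47 − 2·25 − 2·15 − 2·24 + 3·11 = 47%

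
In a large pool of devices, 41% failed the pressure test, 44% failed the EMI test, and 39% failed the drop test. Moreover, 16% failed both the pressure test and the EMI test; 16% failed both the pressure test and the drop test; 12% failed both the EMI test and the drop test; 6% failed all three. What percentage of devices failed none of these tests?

14%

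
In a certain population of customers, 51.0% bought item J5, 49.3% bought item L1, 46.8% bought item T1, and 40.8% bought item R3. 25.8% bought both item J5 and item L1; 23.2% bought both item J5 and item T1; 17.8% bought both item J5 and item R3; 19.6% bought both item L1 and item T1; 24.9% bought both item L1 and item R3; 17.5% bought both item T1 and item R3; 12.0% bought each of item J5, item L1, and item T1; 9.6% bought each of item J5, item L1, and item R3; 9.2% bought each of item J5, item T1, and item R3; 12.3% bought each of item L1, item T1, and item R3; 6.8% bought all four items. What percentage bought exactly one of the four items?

P(exactly one) = 51.0 + 49.3 + 46.8 + 40.8 − 2·25.8 − 2·23.2 − 2·17.8 − 2·19.6 − 2·24.9 − 2·17.5 + 3·12.0 + 3·9.6 + 3·9.2 + 3·12.3 − 4·6.8 = 32.4%

32.4%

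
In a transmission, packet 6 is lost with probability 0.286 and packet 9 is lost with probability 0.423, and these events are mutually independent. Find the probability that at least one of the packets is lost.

0.588022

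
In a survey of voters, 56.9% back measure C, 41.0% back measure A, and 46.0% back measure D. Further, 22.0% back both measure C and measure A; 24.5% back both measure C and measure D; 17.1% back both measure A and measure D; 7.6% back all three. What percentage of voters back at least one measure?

By inclusion–exclusion:
P(union) = 56.9 + 41.0 + 46.0 − 22.0 − 24.5 − 17.1 + 7.6 = 87.9%

87.9%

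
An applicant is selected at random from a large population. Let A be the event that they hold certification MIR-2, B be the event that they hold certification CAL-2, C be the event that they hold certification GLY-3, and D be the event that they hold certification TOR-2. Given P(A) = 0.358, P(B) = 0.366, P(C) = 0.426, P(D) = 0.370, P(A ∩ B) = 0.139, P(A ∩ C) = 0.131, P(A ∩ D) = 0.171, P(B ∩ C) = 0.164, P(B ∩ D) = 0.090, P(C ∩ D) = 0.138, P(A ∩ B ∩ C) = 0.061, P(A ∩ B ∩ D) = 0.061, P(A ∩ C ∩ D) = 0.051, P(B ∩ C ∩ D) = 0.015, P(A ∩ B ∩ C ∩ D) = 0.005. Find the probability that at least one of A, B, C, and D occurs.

0.870

By inclusion–exclusion:
P(A ∪ B ∪ C ∪ D) = 0.358 + 0.366 + 0.426 + 0.370 − 0.139 − 0.131 − 0.171 − 0.164 − 0.090 − 0.138 + 0.061 + 0.061 + 0.051 + 0.015 − 0.005 = 0.870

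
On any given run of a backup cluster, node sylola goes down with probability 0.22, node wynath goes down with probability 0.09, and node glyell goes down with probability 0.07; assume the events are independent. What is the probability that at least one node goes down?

0.339886

Since the events are independent, P(none) is the product of the individual non-occurrence probabilities.
P(none) = (1 − 0.22) × (1 − 0.09) × (1 − 0.07) = 0.78 × 0.91 × 0.93 = 0.660114
P(at least one) = 1 − 0.660114 = 0.339886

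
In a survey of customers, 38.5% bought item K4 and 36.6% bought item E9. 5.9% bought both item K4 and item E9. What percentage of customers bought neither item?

30.8%

Using inclusion–exclusion:
P(≥1) = 38.5 + 36.6 − 5.9 = 69.2%
P(none) = 100% − 69.2% = 30.8%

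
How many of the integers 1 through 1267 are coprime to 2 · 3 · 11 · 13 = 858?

354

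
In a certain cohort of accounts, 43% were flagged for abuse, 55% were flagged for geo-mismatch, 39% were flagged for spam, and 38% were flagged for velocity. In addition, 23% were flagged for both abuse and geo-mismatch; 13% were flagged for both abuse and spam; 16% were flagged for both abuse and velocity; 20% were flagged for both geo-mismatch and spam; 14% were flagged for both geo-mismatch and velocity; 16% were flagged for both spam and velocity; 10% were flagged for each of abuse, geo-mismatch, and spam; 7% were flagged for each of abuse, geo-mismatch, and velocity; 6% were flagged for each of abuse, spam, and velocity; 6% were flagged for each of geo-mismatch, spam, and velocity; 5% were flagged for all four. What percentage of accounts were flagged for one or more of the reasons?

P(≥1) = 43 + 55 + 39 + 38 − 23 − 13 − 16 − 20 − 14 − 16 + 10 + 7 + 6 + 6 − 5 = 97%

97%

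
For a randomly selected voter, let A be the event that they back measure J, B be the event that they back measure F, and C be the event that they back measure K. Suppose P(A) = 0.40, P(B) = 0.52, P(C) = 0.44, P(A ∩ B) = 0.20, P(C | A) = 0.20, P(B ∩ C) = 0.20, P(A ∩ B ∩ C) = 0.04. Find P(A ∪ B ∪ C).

0.92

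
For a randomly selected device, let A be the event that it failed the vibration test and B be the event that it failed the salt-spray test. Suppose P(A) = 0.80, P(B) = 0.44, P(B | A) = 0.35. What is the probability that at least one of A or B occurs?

P(A ∩ B) = P(A)·P(B|A) = 0.80 × 0.35 = 0.28
By inclusion-exclusion,
P(A ∪ B) = 0.80 + 0.44 − 0.28 = 0.96

0.96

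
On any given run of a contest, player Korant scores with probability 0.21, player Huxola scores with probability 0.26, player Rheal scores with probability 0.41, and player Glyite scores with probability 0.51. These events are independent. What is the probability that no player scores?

P(none) = (1 − 0.21) × (1 − 0.26) × (1 − 0.41) × (1 − 0.51) = 0.79 × 0.74 × 0.59 × 0.49 = 0.16900786

0.16900786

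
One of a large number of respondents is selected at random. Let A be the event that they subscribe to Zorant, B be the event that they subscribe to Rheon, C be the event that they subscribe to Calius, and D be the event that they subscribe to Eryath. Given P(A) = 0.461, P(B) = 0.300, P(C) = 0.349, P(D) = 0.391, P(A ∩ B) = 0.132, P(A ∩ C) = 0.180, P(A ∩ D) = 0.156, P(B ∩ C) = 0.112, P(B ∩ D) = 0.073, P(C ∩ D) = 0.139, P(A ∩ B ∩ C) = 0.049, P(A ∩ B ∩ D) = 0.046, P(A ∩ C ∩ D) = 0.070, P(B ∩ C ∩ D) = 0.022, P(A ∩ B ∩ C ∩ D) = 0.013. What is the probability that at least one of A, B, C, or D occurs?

0.883

Apply inclusion-exclusion:
P(A ∪ B ∪ C ∪ D) = 0.461 + 0.300 + 0.349 + 0.391 − 0.132 − 0.180 − 0.156 − 0.112 − 0.073 − 0.139 + 0.049 + 0.046 + 0.070 + 0.022 − 0.013 = 0.883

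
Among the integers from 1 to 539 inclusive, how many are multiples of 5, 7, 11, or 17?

222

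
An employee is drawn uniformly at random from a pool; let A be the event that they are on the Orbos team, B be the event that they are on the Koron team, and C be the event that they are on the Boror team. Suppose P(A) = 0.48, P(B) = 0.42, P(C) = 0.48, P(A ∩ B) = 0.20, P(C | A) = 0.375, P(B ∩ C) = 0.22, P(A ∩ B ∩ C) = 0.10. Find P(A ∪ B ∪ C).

P(A ∩ C) = P(A)·P(C|A) = 0.48 × 0.375 = 0.18
P(A ∪ B ∪ C) = 0.48 + 0.42 + 0.48 − 0.20 − 0.18 − 0.22 + 0.10 = 0.88

0.88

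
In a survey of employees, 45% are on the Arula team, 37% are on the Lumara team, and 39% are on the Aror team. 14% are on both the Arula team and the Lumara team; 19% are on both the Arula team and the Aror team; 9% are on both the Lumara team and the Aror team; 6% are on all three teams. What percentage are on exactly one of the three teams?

P(exactly one) = 45 + 37 + 39 − 2·14 − 2·19 − 2·9 + 3·6 = 55%

55%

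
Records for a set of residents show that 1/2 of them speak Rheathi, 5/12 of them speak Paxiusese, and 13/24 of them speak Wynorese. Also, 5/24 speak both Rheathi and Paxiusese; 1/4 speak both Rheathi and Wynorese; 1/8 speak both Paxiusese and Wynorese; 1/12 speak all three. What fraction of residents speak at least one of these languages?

By inclusion-exclusion,
P(≥1) = 1/2 + 5/12 + 13/24 − 5/24 − 1/4 − 1/8 + 1/12 = 23/24

23/24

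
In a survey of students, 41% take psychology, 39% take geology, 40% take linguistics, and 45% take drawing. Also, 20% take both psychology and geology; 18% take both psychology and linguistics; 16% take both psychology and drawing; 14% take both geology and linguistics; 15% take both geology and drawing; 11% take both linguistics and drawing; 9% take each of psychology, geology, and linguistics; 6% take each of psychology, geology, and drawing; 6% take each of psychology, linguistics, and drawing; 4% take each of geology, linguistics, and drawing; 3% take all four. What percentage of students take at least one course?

93%

By inclusion-exclusion,
P(at least one) = 41 + 39 + 40 + 45 − 20 − 18 − 16 − 14 − 15 − 11 + 9 + 6 + 6 + 4 − 3 = 93%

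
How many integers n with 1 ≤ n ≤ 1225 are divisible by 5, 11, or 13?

By inclusion-exclusion,
floor(1225/5) + floor(1225/11) + floor(1225/13) − floor(1225/55) − floor(1225/65) − floor(1225/143) + floor(1225/715) = 245 + 111 + 94 − 22 − 18 − 8 + 1 = 403

403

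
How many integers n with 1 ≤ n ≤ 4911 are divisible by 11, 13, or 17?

1031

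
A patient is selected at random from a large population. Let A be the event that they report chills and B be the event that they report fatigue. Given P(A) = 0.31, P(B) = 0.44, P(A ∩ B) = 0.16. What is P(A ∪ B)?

By inclusion-exclusion,
P(A ∪ B) = 0.31 + 0.44 − 0.16 = 0.59

0.59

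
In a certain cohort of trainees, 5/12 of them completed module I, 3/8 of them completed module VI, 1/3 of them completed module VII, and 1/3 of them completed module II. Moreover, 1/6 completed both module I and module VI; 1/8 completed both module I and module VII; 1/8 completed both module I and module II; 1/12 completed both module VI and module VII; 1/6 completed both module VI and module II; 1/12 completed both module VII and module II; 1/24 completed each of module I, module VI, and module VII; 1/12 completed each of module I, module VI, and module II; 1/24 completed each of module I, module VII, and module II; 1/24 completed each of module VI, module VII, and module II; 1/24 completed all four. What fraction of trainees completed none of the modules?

By inclusion–exclusion:
P(≥1) = 5/12 + 3/8 + 1/3 + 1/3 − 1/6 − 1/8 − 1/8 − 1/12 − 1/6 − 1/12 + 1/24 + 1/12 + 1/24 + 1/24 − 1/24 = 7/8
P(none) = 1 − 7/8 = 1/8

1/8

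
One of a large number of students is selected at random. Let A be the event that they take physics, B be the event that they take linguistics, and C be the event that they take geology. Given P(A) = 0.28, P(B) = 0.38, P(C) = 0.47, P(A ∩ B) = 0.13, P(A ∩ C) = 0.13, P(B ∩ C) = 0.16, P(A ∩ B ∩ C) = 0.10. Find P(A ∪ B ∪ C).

P(A ∪ B ∪ C) = 0.28 + 0.38 + 0.47 − 0.13 − 0.13 − 0.16 + 0.10 = 0.81

0.81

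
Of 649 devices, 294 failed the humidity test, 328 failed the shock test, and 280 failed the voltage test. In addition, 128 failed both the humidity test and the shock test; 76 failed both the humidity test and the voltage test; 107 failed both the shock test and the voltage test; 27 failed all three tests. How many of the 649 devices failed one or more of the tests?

618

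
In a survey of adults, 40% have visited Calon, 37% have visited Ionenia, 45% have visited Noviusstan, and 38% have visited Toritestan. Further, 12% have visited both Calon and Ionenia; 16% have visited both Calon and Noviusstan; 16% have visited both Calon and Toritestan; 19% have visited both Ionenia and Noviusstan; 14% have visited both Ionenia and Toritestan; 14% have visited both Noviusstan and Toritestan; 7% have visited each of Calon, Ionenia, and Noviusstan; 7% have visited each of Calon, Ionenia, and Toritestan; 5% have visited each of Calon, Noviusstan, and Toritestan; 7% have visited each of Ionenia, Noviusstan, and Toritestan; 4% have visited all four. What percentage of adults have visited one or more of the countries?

Using inclusion–exclusion:
P(union) = 40 + 37 + 45 + 38 − 12 − 16 − 16 − 19 − 14 − 14 + 7 + 7 + 5 + 7 − 4 = 91%

91%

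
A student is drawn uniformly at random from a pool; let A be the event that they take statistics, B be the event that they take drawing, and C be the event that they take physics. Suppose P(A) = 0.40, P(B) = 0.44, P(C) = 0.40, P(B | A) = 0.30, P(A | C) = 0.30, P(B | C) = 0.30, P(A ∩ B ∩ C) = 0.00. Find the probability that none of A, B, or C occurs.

0.12

P(A ∩ B) = P(A)·P(B|A) = 0.40 × 0.30 = 0.12
P(A ∩ C) = P(C)·P(A|C) = 0.40 × 0.30 = 0.12
P(B ∩ C) = P(C)·P(B|C) = 0.40 × 0.30 = 0.12
Using inclusion–exclusion:
P(A ∪ B ∪ C) = 0.40 + 0.44 + 0.40 − 0.12 − 0.12 − 0.12 + 0.00 = 0.88
P(none) = 1 − 0.88 = 0.12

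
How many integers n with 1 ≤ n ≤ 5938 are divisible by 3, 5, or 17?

By inclusion–exclusion:
1979 + 1187 + 349 − 395 − 116 − 69 + 23 = 2958

2958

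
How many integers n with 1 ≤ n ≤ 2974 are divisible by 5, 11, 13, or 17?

1095

594 + 270 + 228 + 174 − 54 − 45 − 34 − 20 − 15 − 13 + 4 + 3 + 2 + 1 − 0 = 1095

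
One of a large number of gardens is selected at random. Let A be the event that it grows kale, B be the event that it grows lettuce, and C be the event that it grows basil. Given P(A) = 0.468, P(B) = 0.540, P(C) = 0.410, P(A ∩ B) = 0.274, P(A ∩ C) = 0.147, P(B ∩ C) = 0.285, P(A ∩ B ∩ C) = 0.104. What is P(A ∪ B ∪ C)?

0.816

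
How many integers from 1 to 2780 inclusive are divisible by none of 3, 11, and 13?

By inclusion–exclusion:
926 + 252 + 213 − 84 − 71 − 19 + 6 = 1223
2780 − 1223 = 1557

1557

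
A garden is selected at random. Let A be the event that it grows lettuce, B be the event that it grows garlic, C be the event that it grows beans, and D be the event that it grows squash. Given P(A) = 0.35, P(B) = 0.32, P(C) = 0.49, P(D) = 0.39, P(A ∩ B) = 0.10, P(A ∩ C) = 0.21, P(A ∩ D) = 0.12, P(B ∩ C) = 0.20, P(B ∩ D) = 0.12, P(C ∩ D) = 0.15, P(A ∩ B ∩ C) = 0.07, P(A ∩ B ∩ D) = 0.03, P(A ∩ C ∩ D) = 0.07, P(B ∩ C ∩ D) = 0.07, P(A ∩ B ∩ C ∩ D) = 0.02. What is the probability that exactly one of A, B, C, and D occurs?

P(exactly one) = 0.35 + 0.32 + 0.49 + 0.39 − 2·0.10 − 2·0.21 − 2·0.12 − 2·0.20 − 2·0.12 − 2·0.15 + 3·0.07 + 3·0.03 + 3·0.07 + 3·0.07 − 4·0.02 = 0.39

0.39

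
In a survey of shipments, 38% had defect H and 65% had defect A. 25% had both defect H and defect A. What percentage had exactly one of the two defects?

P(exactly one) = 38 + 65 − 2·25 = 53%

53%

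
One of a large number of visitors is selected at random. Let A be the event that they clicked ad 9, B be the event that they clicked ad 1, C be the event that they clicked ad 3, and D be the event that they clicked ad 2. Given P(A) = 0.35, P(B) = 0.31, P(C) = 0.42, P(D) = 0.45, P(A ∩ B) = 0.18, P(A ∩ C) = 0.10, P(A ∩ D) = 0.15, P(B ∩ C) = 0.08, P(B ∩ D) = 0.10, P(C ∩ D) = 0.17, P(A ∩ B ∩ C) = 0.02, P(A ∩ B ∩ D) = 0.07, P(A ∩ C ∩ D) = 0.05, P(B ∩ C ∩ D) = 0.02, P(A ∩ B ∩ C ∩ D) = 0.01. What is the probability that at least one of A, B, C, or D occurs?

0.90

P(A ∪ B ∪ C ∪ D) = 0.35 + 0.31 + 0.42 + 0.45 − 0.18 − 0.10 − 0.15 − 0.08 − 0.10 − 0.17 + 0.02 + 0.07 + 0.05 + 0.02 − 0.01 = 0.90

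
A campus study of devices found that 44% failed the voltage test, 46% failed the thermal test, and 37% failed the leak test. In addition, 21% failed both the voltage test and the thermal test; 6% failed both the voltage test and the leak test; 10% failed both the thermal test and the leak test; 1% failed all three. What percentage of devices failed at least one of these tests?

91%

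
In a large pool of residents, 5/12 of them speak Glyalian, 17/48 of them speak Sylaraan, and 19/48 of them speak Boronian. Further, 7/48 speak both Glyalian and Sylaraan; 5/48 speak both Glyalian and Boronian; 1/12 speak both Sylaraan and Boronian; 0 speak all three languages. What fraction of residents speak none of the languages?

1/6

P(≥1) = 5/12 + 17/48 + 19/48 − 7/48 − 5/48 − 1/12 + 0 = 5/6
P(none) = 1 − 5/6 = 1/6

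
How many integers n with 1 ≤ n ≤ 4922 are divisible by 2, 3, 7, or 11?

By inclusion–exclusion:
⌊4922/2⌋ + ⌊4922/3⌋ + ⌊4922/7⌋ + ⌊4922/11⌋ − ⌊4922/6⌋ − ⌊4922/14⌋ − ⌊4922/22⌋ − ⌊4922/21⌋ − ⌊4922/33⌋ − ⌊4922/77⌋ + ⌊4922/42⌋ + ⌊4922/66⌋ + ⌊4922/154⌋ + ⌊4922/231⌋ − ⌊4922/462⌋ = 2461 + 1640 + 703 + 447 − 820 − 351 − 223 − 234 − 149 − 63 + 117 + 74 + 31 + 21 − 10 = 3644

3644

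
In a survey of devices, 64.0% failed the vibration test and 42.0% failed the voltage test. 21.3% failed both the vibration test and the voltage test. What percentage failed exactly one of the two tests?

63.4%

By inclusion–exclusion (exactly-one form):
P(exactly one) = 64.0 + 42.0 − 2·21.3 = 63.4%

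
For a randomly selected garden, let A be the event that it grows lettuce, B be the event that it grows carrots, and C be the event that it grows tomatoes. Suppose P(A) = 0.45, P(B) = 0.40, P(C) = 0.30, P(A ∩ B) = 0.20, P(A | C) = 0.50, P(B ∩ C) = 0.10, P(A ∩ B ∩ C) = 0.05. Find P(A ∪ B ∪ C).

0.75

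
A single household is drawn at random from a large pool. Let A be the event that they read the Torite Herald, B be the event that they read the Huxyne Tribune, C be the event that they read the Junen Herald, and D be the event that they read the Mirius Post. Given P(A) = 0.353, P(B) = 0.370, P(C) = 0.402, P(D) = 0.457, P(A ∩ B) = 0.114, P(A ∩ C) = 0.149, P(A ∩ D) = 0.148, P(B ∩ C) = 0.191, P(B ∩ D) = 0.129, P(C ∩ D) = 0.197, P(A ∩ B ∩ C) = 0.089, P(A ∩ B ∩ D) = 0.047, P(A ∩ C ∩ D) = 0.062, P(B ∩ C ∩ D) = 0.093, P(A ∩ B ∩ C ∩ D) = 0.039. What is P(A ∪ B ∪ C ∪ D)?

0.906

P(A ∪ B ∪ C ∪ D) = 0.353 + 0.370 + 0.402 + 0.457 − 0.114 − 0.149 − 0.148 − 0.191 − 0.129 − 0.197 + 0.089 + 0.047 + 0.062 + 0.093 − 0.039 = 0.906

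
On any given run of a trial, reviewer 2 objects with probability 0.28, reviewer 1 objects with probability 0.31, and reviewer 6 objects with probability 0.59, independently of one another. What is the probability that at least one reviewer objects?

P(none) = (1 − 0.28) × (1 − 0.31) × (1 − 0.59) = 0.72 × 0.69 × 0.41 = 0.203688
P(at least one) = 1 − 0.203688 = 0.796312

0.796312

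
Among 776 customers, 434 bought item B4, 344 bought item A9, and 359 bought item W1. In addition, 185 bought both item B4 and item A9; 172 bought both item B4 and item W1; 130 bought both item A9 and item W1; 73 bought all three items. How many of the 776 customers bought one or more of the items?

Apply inclusion-exclusion:
N(≥1) = 434 + 344 + 359 − 185 − 172 − 130 + 73 = 723

723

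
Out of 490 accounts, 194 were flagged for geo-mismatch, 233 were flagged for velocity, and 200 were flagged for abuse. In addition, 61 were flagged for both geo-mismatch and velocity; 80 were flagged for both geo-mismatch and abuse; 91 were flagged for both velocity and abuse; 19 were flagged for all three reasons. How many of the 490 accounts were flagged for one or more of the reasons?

414

By inclusion–exclusion:
N(≥1) = 194 + 233 + 200 − 61 − 80 − 91 + 19 = 414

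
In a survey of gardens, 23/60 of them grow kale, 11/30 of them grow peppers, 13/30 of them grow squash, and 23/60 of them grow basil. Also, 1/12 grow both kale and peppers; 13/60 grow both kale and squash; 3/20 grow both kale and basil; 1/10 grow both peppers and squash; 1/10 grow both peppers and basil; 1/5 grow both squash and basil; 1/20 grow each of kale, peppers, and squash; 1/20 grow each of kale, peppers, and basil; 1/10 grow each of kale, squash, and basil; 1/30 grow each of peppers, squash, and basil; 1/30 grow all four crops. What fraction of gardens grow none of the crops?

By inclusion-exclusion,
P(union) = 23/60 + 11/30 + 13/30 + 23/60 − 1/12 − 13/60 − 3/20 − 1/10 − 1/10 − 1/5 + 1/20 + 1/20 + 1/10 + 1/30 − 1/30 = 11/12
P(none) = 1 − 11/12 = 1/12

1/12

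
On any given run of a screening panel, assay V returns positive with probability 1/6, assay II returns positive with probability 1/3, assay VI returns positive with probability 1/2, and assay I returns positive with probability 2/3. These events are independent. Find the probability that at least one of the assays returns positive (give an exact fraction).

49/54

P(none) = (1 − 1/6) × (1 − 1/3) × (1 − 1/2) × (1 − 2/3) = 5/6 × 2/3 × 1/2 × 1/3 = 5/54
P(at least one) = 1 − 5/54 = 49/54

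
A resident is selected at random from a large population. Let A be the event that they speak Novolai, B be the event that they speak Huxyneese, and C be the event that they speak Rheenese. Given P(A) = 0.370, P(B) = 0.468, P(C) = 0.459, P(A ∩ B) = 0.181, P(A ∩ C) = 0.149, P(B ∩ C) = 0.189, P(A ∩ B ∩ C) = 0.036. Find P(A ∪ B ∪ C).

0.814

By inclusion–exclusion:
P(A ∪ B ∪ C) = 0.370 + 0.468 + 0.459 − 0.181 − 0.149 − 0.189 + 0.036 = 0.814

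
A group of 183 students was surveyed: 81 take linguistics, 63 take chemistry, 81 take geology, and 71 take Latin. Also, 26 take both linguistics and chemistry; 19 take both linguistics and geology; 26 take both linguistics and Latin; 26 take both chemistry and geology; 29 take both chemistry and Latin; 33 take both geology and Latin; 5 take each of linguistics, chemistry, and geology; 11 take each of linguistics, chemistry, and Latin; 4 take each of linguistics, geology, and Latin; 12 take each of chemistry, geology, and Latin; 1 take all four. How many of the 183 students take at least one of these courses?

168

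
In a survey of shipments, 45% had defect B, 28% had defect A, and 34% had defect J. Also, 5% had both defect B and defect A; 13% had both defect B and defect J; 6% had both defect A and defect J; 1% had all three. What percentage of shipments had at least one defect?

84%

By inclusion-exclusion,
P(≥1) = 45 + 28 + 34 − 5 − 13 − 6 + 1 = 84%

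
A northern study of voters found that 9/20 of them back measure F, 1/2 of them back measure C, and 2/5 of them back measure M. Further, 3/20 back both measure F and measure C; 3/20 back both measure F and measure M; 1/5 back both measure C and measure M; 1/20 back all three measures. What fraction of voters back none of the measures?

1/10

P(union) = 9/20 + 1/2 + 2/5 − 3/20 − 3/20 − 1/5 + 1/20 = 9/10
P(none) = 1 − 9/10 = 1/10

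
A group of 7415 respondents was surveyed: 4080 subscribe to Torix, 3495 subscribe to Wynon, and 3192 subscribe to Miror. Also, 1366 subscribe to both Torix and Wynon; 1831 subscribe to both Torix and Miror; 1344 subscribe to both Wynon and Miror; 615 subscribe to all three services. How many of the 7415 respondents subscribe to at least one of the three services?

6841

Apply inclusion-exclusion:
N(≥1) = 4080 + 3495 + 3192 − 1366 − 1831 − 1344 + 615 = 6841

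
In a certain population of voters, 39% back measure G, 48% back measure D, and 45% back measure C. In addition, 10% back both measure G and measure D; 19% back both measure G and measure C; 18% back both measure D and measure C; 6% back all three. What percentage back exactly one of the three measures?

56%

P(exactly one) = 39 + 48 + 45 − 2·10 − 2·19 − 2·18 + 3·6 = 56%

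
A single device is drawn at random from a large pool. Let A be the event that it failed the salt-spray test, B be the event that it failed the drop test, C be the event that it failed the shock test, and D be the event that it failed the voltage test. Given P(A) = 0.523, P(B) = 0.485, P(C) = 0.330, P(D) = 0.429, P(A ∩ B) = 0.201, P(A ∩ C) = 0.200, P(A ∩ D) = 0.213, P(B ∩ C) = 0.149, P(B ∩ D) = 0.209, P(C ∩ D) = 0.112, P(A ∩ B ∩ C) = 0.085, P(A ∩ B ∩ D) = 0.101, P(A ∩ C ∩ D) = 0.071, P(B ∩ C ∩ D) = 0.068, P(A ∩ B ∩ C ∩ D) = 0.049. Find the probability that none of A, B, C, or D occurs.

0.041

P(A ∪ B ∪ C ∪ D) = 0.523 + 0.485 + 0.330 + 0.429 − 0.201 − 0.200 − 0.213 − 0.149 − 0.209 − 0.112 + 0.085 + 0.101 + 0.071 + 0.068 − 0.049 = 0.959
P(none) = 1 − 0.959 = 0.041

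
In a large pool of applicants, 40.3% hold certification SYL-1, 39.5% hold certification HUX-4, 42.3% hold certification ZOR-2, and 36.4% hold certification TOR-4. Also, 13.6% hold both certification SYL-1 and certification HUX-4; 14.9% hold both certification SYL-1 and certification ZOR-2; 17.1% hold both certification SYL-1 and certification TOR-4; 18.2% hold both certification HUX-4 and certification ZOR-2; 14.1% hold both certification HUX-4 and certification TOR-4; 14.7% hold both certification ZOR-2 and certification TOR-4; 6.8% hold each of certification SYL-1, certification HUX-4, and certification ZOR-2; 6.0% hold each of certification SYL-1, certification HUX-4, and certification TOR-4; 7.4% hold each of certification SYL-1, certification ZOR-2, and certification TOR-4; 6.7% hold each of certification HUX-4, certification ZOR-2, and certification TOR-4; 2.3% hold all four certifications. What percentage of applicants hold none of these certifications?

Apply inclusion-exclusion:
P(union) = 40.3 + 39.5 + 42.3 + 36.4 − 13.6 − 14.9 − 17.1 − 18.2 − 14.1 − 14.7 + 6.8 + 6.0 + 7.4 + 6.7 − 2.3 = 90.5%
P(none) = 100% − 90.5% = 9.5%

9.5%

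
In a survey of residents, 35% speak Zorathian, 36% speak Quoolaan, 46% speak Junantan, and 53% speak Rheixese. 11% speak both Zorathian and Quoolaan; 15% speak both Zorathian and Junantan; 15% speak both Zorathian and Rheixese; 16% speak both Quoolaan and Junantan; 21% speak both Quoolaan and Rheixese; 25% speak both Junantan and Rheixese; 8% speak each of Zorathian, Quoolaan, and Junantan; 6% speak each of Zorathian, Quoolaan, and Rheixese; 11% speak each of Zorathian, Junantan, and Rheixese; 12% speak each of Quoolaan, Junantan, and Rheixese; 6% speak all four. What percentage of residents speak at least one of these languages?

Using inclusion–exclusion:
P(union) = 35 + 36 + 46 + 53 − 11 − 15 − 15 − 16 − 21 − 25 + 8 + 6 + 11 + 12 − 6 = 98%

98%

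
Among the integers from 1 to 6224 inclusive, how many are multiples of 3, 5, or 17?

Apply inclusion-exclusion:
2074 + 1244 + 366 − 414 − 122 − 73 + 24 = 3099

3099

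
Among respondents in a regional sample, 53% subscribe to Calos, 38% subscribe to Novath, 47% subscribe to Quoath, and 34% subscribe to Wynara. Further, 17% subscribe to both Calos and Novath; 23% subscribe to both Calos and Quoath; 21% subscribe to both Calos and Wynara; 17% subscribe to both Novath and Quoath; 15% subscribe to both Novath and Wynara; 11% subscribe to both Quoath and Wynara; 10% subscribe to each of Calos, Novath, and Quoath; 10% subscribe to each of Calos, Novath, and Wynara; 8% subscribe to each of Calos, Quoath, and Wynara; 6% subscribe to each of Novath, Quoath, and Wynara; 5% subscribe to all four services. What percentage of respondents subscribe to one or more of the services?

97%

By inclusion-exclusion,
P(≥1) = 53 + 38 + 47 + 34 − 17 − 23 − 21 − 17 − 15 − 11 + 10 + 10 + 8 + 6 − 5 = 97%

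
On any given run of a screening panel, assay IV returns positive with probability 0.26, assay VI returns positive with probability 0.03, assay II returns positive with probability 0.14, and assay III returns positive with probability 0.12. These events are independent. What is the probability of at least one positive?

0.45676896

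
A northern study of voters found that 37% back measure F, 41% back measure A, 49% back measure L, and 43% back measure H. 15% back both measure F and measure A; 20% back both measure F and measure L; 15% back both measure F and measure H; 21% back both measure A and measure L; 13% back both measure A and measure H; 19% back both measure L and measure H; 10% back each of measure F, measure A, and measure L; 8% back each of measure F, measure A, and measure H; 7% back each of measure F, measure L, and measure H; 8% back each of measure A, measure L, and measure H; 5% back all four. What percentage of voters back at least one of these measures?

By inclusion-exclusion,
P(union) = 37 + 41 + 49 + 43 − 15 − 20 − 15 − 21 − 13 − 19 + 10 + 8 + 7 + 8 − 5 = 95%

95%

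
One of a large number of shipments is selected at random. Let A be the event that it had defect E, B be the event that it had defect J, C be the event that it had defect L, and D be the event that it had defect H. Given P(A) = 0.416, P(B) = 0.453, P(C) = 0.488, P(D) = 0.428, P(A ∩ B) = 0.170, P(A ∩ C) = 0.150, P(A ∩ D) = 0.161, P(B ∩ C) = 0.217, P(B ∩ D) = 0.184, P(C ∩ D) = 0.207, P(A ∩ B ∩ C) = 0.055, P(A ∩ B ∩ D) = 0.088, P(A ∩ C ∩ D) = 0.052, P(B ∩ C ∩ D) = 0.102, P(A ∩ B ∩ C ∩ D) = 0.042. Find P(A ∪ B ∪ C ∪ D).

0.951

P(A ∪ B ∪ C ∪ D) = 0.416 + 0.453 + 0.488 + 0.428 − 0.170 − 0.150 − 0.161 − 0.217 − 0.184 − 0.207 + 0.055 + 0.088 + 0.052 + 0.102 − 0.042 = 0.951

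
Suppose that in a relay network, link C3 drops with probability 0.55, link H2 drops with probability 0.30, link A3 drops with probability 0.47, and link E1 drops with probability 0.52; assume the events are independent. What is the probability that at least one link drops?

P(none) = (1 − 0.55) × (1 − 0.30) × (1 − 0.47) × (1 − 0.52) = 0.45 × 0.70 × 0.53 × 0.48 = 0.080136
P(at least one) = 1 − 0.080136 = 0.919864

0.919864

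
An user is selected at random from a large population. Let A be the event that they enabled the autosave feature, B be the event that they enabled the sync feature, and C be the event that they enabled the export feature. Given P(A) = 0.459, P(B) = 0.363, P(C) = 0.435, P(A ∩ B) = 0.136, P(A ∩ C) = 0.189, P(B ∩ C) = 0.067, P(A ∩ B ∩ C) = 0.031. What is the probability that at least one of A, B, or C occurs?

0.896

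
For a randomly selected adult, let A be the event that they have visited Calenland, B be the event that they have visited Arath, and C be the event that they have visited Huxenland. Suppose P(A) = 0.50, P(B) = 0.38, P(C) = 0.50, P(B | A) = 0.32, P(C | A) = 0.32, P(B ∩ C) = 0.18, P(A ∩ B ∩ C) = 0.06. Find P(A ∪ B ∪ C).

P(A ∩ B) = P(A)·P(B|A) = 0.50 × 0.32 = 0.16
P(A ∩ C) = P(A)·P(C|A) = 0.50 × 0.32 = 0.16
By inclusion-exclusion,
P(A ∪ B ∪ C) = 0.50 + 0.38 + 0.50 − 0.16 − 0.16 − 0.18 + 0.06 = 0.94

0.94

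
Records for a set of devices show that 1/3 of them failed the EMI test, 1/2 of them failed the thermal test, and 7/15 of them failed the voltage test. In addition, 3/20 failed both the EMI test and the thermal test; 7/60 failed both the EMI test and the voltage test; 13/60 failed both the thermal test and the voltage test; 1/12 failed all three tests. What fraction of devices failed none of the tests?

1/10

P(at least one) = 1/3 + 1/2 + 7/15 − 3/20 − 7/60 − 13/60 + 1/12 = 9/10
P(none) = 1 − 9/10 = 1/10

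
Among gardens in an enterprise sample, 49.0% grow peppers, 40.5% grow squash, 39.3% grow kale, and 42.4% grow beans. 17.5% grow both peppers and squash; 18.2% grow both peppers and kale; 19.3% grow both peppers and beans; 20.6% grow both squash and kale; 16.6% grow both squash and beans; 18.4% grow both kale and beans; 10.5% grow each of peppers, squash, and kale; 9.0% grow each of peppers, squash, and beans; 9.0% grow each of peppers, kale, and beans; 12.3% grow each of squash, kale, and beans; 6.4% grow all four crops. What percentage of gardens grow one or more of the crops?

By inclusion–exclusion:
P(union) = 49.0 + 40.5 + 39.3 + 42.4 − 17.5 − 18.2 − 19.3 − 20.6 − 16.6 − 18.4 + 10.5 + 9.0 + 9.0 + 12.3 − 6.4 = 95.0%

95.0%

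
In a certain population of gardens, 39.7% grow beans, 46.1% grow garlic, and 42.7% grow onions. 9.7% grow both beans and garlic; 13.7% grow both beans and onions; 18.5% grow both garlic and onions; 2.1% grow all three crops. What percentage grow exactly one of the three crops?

51.0%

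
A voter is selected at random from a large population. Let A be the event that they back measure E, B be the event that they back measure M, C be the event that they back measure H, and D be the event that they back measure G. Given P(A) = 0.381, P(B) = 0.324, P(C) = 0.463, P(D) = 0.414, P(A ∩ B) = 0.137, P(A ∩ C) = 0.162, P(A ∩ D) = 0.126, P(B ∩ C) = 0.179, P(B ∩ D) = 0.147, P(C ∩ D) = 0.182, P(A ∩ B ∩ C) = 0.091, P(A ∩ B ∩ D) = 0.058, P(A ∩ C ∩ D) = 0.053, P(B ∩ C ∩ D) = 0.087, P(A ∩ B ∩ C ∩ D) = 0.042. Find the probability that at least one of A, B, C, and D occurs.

0.896

P(A ∪ B ∪ C ∪ D) = 0.381 + 0.324 + 0.463 + 0.414 − 0.137 − 0.162 − 0.126 − 0.179 − 0.147 − 0.182 + 0.091 + 0.058 + 0.053 + 0.087 − 0.042 = 0.896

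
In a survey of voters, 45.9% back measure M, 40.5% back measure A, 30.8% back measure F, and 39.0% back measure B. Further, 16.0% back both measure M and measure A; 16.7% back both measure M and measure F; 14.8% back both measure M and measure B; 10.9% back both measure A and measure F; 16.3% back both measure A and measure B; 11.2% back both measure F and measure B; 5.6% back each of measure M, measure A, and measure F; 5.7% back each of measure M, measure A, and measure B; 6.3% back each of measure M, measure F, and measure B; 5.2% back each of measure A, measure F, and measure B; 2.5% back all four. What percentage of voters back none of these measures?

9.4%

Apply inclusion-exclusion:
P(union) = 45.9 + 40.5 + 30.8 + 39.0 − 16.0 − 16.7 − 14.8 − 10.9 − 16.3 − 11.2 + 5.6 + 5.7 + 6.3 + 5.2 − 2.5 = 90.6%
P(none) = 100% − 90.6% = 9.4%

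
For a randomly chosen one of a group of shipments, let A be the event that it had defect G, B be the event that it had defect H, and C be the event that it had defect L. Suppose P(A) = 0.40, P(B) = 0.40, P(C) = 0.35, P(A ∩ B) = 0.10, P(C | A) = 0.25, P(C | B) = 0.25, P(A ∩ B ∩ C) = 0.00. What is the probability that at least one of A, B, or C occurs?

0.85

P(A ∩ C) = P(A)·P(C|A) = 0.40 × 0.25 = 0.10
P(B ∩ C) = P(B)·P(C|B) = 0.40 × 0.25 = 0.10
Using inclusion–exclusion:
P(A ∪ B ∪ C) = 0.40 + 0.40 + 0.35 − 0.10 − 0.10 − 0.10 + 0.00 = 0.85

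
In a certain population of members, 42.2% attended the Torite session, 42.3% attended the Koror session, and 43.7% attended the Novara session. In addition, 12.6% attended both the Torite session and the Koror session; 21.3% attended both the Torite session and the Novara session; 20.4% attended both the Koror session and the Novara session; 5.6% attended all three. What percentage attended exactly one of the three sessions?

Using the inclusion–exclusion count for exactly one event:
P(exactly one) = 42.2 + 42.3 + 43.7 − 2·12.6 − 2·21.3 − 2·20.4 + 3·5.6 = 36.4%

36.4%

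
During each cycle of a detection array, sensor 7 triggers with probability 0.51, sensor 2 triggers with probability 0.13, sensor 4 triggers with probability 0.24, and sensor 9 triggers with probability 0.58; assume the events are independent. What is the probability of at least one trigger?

0.86392504

Since the events are independent, P(none) is the product of the individual non-occurrence probabilities.
P(none) = (1 − 0.51) × (1 − 0.13) × (1 − 0.24) × (1 − 0.58) = 0.49 × 0.87 × 0.76 × 0.42 = 0.13607496
P(at least one) = 1 − 0.13607496 = 0.86392504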